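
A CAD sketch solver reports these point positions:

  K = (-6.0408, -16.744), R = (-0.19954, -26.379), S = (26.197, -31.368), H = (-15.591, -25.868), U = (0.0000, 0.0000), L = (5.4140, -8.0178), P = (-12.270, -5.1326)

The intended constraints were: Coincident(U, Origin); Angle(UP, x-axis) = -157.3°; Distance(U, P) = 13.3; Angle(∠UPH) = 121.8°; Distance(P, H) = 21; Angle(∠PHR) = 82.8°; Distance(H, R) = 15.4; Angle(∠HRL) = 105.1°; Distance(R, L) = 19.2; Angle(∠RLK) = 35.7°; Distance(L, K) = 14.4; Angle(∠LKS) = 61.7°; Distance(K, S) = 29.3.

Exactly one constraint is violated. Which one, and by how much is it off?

Distance(K, S) = 29.3 — off by 6.10.

U = (0.00, 0.00) ✓; UP at -157.3° ✓; |UP| = 13.30 ✓; ∠UPH = 121.8° ✓; |PH| = 21.00 ✓; ∠PHR = 82.80° ✓; |HR| = 15.40 ✓; ∠HRL = 105.1° ✓; |RL| = 19.20 ✓; ∠RLK = 35.70° ✓; |LK| = 14.40 ✓; ∠LKS = 61.70° ✓; |KS| = 35.40 ✗.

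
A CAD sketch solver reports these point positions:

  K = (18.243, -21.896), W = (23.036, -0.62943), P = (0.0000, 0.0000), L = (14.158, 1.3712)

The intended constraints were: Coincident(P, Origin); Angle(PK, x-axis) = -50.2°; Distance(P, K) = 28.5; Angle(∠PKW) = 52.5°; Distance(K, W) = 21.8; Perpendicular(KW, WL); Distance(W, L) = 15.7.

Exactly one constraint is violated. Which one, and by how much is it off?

Distance(W, L) = 15.7 — off by 6.60.

P = (0.00, 0.00) ✓; PK at -50.20° ✓; |PK| = 28.50 ✓; ∠PKW = 52.50° ✓; |KW| = 21.80 ✓; ∠(KW, WL) = 90.00° ✓; |WL| = 9.101 ✗.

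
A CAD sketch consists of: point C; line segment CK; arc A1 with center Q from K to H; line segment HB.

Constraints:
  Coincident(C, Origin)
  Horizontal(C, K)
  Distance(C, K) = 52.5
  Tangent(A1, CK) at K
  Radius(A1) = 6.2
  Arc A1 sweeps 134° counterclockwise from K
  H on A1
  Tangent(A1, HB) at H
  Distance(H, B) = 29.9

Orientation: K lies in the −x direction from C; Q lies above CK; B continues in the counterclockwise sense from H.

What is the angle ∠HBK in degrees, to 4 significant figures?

17.00°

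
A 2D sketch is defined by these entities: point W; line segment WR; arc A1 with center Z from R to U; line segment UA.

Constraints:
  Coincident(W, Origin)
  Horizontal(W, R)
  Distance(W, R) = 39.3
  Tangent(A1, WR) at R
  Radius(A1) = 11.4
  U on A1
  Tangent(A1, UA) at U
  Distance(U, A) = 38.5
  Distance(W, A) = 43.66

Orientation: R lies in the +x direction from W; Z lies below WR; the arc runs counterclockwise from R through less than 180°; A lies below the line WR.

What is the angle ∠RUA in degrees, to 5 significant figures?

147.26°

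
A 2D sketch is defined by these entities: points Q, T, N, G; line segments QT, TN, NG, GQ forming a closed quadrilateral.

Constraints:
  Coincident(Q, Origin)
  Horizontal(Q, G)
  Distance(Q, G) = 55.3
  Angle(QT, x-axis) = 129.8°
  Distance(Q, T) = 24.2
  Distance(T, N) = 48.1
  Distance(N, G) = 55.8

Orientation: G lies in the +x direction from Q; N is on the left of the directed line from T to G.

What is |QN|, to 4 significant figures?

51.99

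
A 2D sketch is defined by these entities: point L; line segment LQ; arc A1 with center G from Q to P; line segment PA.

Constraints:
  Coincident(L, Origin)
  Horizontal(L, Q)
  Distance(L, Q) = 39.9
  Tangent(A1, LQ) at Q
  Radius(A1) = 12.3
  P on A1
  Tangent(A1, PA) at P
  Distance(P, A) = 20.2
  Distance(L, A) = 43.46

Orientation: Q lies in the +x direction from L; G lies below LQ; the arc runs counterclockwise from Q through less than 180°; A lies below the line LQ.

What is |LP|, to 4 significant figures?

30.41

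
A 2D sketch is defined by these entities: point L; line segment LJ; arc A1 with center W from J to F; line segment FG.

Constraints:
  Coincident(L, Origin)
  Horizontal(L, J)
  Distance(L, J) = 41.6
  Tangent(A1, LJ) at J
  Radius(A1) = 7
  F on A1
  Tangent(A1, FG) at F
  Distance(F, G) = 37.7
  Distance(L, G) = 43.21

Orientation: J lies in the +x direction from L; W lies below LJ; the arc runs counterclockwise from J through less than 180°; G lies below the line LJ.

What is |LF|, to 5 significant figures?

35.462

Checks: |WF| = 7.000 ✓; ∠(WF, FG) = 90.00° ✓; |FG| = 37.70 ✓; |LG| = 43.21 ✓.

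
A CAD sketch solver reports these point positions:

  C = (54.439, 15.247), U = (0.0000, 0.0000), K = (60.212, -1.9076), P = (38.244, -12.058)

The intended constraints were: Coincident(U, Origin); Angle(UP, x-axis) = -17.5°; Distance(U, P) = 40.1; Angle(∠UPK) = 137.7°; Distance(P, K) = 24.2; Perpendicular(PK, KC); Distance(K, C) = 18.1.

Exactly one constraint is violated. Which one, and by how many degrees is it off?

Perpendicular(PK, KC) — off by 6.20°.

U = (0.00, 0.00) ✓; UP at -17.50° ✓; |UP| = 40.10 ✓; ∠UPK = 137.7° ✓; |PK| = 24.20 ✓; ∠(PK, KC) = 83.80° ✗; |KC| = 18.10 ✓.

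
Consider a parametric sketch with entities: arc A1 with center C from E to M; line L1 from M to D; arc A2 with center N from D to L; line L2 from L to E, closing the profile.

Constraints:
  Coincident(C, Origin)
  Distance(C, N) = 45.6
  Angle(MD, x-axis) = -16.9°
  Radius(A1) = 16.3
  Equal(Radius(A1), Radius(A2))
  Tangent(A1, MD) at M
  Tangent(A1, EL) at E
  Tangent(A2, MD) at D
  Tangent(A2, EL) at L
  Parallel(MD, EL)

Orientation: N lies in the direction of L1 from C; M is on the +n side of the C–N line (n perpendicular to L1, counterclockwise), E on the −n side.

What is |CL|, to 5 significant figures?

48.426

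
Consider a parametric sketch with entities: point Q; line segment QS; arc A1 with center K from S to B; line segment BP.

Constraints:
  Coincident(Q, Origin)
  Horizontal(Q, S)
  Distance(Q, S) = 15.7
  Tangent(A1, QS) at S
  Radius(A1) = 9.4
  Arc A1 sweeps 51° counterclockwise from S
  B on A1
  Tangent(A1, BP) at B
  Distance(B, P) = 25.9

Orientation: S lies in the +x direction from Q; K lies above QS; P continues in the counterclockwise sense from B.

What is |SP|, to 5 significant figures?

33.387

On A1, S sits at bearing -90° from K; a 51° counterclockwise sweep puts B at bearing -39°, so B = K + 9.4·(cos -39°, sin -39°) = (23.005, 3.4844). Tangency of A1 to BP means the radius KB is perpendicular to BP, so BP runs along (−sin -39°, cos -39°); with |BP| = 25.9, P = (39.305, 23.612). Then |SP| = |P − S| = 33.387.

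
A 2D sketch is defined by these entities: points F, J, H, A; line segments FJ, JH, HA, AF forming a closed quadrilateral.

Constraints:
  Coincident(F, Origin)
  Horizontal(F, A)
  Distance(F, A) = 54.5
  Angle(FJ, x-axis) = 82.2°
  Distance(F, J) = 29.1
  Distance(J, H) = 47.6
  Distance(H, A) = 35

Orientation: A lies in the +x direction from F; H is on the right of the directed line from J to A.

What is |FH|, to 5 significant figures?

27.234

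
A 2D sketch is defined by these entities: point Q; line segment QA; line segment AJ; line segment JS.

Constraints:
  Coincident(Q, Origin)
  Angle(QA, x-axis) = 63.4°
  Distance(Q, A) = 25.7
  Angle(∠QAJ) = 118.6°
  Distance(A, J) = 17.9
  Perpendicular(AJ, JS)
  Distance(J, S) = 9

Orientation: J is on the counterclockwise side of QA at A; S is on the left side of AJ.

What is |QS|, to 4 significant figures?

33.11

Q is at the origin; QA runs at 63.4° with length 25.7, so A = 25.7·(cos 63.4°, sin 63.4°) = (11.51, 22.98). ∠QAJ = 118.6°, so AJ runs at 63.4° + (180° − 118.6°) = 124.8° from the x-axis; with |AJ| = 17.9, J = A + 17.9·(cos 124.8°, sin 124.8°) = (1.292, 37.68). The perpendicularity gives JS at right angles to AJ; with |JS| = 9.0 on the left of AJ, S = J + 9.0·(-0.8211, -0.5707) = (-6.099, 32.54). Then |QS| = |S − Q| = 33.11.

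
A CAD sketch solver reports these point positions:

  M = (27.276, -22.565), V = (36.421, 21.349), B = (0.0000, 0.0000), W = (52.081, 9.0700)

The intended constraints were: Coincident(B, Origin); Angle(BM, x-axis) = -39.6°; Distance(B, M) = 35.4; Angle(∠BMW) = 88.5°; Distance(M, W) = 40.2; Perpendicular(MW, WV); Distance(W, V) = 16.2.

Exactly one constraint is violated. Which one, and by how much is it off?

Distance(W, V) = 16.2 — off by 3.70.

B = (0.00, 0.00) ✓; BM at -39.60° ✓; |BM| = 35.40 ✓; ∠BMW = 88.50° ✓; |MW| = 40.20 ✓; ∠(MW, WV) = 90.00° ✓; |WV| = 19.90 ✗.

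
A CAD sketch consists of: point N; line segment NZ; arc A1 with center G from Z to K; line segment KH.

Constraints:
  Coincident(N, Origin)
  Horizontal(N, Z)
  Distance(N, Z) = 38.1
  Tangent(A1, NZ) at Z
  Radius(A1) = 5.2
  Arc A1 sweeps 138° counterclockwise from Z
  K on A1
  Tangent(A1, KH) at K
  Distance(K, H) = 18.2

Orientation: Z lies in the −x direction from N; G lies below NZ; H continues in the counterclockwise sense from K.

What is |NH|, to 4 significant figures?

35.19

N is at the origin; N and Z share the same y with |NZ| = 38.1 and Z on the −x side, so Z = (-38.10, 0.000). A1 meets NZ tangentially, so GZ is at right angles to NZ, so G = Z + (0, -5.2) = (-38.10, -5.200). On A1, Z sits at bearing 90° from G; a 138° counterclockwise sweep puts K at bearing 228°, so K = G + 5.2·(cos 228°, sin 228°) = (-41.58, -9.064). A1 meets KH tangentially, so GK is at right angles to KH, so KH runs along (−sin 228°, cos 228°); with |KH| = 18.2, H = (-28.05, -21.24). Then |NH| = |H − N| = 35.19.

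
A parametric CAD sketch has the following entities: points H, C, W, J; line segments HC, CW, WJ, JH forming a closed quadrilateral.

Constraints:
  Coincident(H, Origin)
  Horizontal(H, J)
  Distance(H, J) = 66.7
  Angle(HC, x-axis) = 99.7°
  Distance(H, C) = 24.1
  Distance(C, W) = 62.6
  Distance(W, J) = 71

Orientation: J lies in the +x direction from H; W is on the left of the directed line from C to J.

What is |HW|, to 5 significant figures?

78.464

H is at the origin; HJ is horizontal with |HJ| = 66.7 and J in +x, so J = (66.7, 0). HC runs at 99.7° with |HC| = 24.1, so C = (-4.0606, 23.755). W is determined by |CW| = 62.6 and |WJ| = 71.0 together: it lies at the intersection of circle(C, 62.6) and circle(J, 71.0). With |CJ| = 74.642, the foot of the radical line on CJ is 29.803 from C and the perpendicular offset is √(62.6² − 29.803²) = 55.050. Taking the left-of-CJ solution: W = (41.713, 66.458).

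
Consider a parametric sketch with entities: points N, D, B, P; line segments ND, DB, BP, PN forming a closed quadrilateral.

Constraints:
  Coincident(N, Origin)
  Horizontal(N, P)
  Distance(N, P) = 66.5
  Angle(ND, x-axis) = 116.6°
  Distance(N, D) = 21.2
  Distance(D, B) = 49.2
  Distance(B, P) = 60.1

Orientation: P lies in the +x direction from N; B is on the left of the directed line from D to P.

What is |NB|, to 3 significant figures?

56.7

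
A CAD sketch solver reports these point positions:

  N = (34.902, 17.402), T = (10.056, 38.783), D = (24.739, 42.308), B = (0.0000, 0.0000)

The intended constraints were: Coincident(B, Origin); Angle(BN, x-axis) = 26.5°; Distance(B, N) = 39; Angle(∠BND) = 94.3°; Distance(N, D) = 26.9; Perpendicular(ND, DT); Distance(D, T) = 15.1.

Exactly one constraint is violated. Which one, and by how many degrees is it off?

Perpendicular(ND, DT) — off by 8.70°.

B = (0.00, 0.00) ✓; BN at 26.50° ✓; |BN| = 39.00 ✓; ∠BND = 94.30° ✓; |ND| = 26.90 ✓; ∠(ND, DT) = 81.30° ✗; |DT| = 15.10 ✓.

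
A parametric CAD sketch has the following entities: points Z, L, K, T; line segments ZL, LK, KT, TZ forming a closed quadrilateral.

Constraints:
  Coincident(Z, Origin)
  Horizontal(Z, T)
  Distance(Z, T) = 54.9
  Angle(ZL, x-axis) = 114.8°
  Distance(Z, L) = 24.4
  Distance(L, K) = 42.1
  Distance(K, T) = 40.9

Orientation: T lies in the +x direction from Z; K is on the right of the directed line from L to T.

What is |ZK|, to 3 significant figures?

19.1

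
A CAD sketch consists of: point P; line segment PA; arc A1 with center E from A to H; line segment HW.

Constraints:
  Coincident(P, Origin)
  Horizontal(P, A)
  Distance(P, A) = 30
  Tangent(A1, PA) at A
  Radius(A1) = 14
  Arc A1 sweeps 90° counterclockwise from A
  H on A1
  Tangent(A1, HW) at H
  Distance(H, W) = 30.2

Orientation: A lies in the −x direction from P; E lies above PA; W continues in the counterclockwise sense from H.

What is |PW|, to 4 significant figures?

47.01

P is at the origin; PA is horizontal with |PA| = 30.0 and A on the −x side, so A = (-30.00, 0.000). The tangent condition forces EA to be normal to PA, so E = A + (0, 14) = (-30.00, 14.00). On A1, A sits at bearing -90° from E; a 90° counterclockwise sweep puts H at bearing 0°, so H = E + 14.0·(cos 0°, sin 0°) = (-16.00, 14.00). Tangency of A1 to HW means the radius EH is perpendicular to HW, so HW runs along (−sin 0°, cos 0°); with |HW| = 30.2, W = (-16.00, 44.20). Then |PW| = |W − P| = 47.01.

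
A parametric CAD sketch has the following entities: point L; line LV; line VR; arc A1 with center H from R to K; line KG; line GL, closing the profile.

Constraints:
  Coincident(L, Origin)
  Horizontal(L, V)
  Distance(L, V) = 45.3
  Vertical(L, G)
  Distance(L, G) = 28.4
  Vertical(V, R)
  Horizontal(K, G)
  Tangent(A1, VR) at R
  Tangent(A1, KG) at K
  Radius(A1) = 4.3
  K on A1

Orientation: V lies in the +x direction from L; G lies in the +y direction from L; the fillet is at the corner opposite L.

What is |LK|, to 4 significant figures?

49.88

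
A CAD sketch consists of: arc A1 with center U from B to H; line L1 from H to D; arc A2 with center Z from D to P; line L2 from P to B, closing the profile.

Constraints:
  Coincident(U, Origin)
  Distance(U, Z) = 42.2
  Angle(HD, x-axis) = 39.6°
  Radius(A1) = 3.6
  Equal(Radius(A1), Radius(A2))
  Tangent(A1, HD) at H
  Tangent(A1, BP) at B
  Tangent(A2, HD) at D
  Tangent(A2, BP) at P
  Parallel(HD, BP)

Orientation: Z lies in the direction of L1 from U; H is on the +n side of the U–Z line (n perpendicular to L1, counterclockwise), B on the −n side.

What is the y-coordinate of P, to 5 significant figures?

24.125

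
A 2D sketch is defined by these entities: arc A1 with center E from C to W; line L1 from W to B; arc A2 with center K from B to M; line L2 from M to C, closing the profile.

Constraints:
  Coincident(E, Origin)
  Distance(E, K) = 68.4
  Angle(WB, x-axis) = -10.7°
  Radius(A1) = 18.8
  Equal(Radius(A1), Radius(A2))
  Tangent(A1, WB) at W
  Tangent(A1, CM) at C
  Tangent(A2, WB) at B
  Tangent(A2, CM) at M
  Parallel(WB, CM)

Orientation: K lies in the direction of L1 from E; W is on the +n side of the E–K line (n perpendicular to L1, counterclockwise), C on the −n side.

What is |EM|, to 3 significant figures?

70.9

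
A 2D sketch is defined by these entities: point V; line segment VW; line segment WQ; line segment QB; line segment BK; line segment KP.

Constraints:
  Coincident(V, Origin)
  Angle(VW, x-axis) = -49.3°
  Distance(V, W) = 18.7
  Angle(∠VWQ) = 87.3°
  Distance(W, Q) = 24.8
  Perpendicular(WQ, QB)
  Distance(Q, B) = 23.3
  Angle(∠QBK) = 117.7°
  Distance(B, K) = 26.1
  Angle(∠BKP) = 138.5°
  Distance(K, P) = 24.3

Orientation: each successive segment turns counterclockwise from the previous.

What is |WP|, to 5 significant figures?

36.854

V is at the origin; VW runs at -49.3° with length 18.7, so W = (12.194, -14.177). ∠VWQ = 87.3° gives WQ at 43.400° from the x-axis; with |WQ| = 24.8, Q = (30.213, 2.8627). WQ is perpendicular to QB, so QB runs at 133.40°; with |QB| = 23.3, B = (14.204, 19.792). ∠QBK = 117.7° gives BK at -164.30° from the x-axis; with |BK| = 26.1, K = (-10.922, 12.729). ∠BKP = 138.5° gives KP at -122.80° from the x-axis; with |KP| = 24.3, P = (-24.086, -7.6966). Then |WP| = |P − W| = 36.854.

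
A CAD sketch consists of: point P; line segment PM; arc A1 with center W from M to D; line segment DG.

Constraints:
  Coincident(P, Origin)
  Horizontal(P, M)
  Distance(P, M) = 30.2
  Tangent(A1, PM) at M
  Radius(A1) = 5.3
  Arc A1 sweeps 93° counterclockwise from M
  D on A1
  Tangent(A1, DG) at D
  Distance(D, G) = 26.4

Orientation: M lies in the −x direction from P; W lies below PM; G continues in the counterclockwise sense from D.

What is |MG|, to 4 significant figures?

32.18

On A1, M sits at bearing 90° from W; a 93° counterclockwise sweep puts D at bearing 183°, so D = W + 5.3·(cos 183°, sin 183°) = (-35.49, -5.577). Since A1 is tangent to DG there, WD ⟂ DG, so DG runs along (−sin 183°, cos 183°); with |DG| = 26.4, G = (-34.11, -31.94). Then |MG| = |G − M| = 32.18.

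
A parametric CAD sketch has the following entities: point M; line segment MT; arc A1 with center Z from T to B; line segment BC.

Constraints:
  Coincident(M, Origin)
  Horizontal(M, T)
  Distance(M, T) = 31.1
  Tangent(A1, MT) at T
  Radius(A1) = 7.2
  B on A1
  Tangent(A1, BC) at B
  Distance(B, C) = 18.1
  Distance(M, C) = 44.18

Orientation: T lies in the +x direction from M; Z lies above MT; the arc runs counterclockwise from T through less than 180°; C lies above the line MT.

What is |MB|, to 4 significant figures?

39.10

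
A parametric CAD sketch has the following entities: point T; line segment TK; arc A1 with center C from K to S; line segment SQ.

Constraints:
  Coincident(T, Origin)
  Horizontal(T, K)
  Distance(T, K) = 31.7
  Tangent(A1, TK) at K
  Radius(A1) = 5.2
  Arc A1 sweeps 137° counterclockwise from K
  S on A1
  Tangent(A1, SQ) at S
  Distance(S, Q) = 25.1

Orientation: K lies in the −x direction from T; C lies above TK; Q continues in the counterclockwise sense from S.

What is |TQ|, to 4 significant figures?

53.34

T is at the origin; T and K share the same y with |TK| = 31.7 and K on the −x side, so K = (-31.70, 0.000). Tangency of A1 to TK means the radius CK is perpendicular to TK, so C = K + (0, 5.2) = (-31.70, 5.200). On A1, K sits at bearing -90° from C; a 137° counterclockwise sweep puts S at bearing 47°, so S = C + 5.2·(cos 47°, sin 47°) = (-28.15, 9.003). The tangent condition forces CS to be normal to SQ, so SQ runs along (−sin 47°, cos 47°); with |SQ| = 25.1, Q = (-46.51, 26.12). Then |TQ| = |Q − T| = 53.34.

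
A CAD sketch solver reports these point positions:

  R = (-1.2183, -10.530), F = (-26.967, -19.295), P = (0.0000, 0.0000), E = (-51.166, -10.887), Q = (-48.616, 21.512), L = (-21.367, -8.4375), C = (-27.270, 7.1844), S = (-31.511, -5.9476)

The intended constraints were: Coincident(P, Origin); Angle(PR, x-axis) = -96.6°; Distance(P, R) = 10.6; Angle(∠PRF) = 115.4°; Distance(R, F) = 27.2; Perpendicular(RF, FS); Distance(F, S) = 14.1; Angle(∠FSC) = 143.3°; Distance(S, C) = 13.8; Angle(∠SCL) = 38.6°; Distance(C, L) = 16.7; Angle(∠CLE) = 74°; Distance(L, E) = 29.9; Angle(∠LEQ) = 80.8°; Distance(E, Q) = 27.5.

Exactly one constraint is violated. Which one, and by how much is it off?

Distance(E, Q) = 27.5 — off by 5.00.

P = (0.00, 0.00) ✓; PR at -96.60° ✓; |PR| = 10.60 ✓; ∠PRF = 115.4° ✓; |RF| = 27.20 ✓; ∠(RF, FS) = 90.00° ✓; |FS| = 14.10 ✓; ∠FSC = 143.3° ✓; |SC| = 13.80 ✓; ∠SCL = 38.60° ✓; |CL| = 16.70 ✓; ∠CLE = 74.00° ✓; |LE| = 29.90 ✓; ∠LEQ = 80.80° ✓; |EQ| = 32.50 ✗.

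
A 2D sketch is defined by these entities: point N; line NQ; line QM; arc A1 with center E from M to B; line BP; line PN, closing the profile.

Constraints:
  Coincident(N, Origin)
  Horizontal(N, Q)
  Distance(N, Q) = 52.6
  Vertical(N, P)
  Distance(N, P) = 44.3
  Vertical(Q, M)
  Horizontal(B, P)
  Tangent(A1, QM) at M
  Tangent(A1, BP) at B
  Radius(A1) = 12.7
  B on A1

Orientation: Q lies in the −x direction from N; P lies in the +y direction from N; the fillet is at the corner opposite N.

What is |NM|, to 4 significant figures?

61.36

The virtual corner opposite N is at (-52.60, 44.30). A1 meets QM tangentially, so EM is at right angles to QM and since A1 is tangent to BP there, EB ⟂ BP, with radius 12.7, so the center E sits 12.7 in from both sides at E = (-39.90, 31.60). That places the tangent points at M = (-52.60, 31.60) on QM and B = (-39.90, 44.30) on BP. Then |NM| = |M − N| = 61.36.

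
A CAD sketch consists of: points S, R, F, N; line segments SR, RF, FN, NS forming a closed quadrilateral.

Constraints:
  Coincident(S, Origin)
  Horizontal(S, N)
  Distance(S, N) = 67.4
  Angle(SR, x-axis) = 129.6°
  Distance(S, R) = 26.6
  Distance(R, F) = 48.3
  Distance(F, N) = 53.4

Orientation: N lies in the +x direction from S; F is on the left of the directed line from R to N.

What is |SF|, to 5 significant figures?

46.466

S is at the origin; S and N share the same y with |SN| = 67.4 and N in +x, so N = (67.4, 0). SR runs at 129.6° with |SR| = 26.6, so R = (-16.955, 20.496). F is determined by |RF| = 48.3 and |FN| = 53.4 together: it lies at the intersection of circle(R, 48.3) and circle(N, 53.4). With |RN| = 86.810, the foot of the radical line on RN is 40.417 from R and the perpendicular offset is √(48.3² − 40.417²) = 26.445. Taking the left-of-RN solution: F = (28.563, 36.650).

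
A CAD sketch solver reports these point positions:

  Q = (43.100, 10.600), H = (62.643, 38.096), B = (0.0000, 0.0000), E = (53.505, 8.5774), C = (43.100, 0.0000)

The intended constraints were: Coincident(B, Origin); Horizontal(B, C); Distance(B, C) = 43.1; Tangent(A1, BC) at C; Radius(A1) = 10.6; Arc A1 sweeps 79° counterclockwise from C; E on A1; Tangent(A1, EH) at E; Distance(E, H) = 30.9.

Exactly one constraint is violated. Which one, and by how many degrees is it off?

Tangent(A1, EH) at E — off by 6.20°.

B = (0.00, 0.00) ✓; B.y = 0.00, C.y = 0.00 ✓; |BC| = 43.10 ✓; ∠(QC, CB) = 90.00° ✓; |QC| = 10.60 ✓; bearing(Q→E) − bearing(Q→C) = 79.00° ✓; |QE| = 10.60 ✓; ∠(QE, EH) = 96.20° ✗; |EH| = 30.90 ✓.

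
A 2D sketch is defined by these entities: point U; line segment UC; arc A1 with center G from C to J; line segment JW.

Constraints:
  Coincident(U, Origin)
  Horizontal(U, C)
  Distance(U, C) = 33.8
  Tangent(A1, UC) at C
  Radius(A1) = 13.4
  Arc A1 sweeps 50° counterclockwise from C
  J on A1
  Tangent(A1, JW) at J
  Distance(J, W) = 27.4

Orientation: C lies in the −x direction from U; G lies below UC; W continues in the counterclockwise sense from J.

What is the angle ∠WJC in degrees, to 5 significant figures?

155.00°

U is at the origin; UC is horizontal with |UC| = 33.8 and C on the −x side, so C = (-33.800, 0.0000). Since A1 is tangent to UC there, GC ⟂ UC, so G = C + (0, -13.4) = (-33.800, -13.400). On A1, C sits at bearing 90° from G; a 50° counterclockwise sweep puts J at bearing 140°, so J = G + 13.4·(cos 140°, sin 140°) = (-44.065, -4.7866). The tangent condition forces GJ to be normal to JW, so JW runs along (−sin 140°, cos 140°); with |JW| = 27.4, W = (-61.677, -25.776). Then cos ∠WJC = JW·JC / (|JW||JC|), giving 155.00°.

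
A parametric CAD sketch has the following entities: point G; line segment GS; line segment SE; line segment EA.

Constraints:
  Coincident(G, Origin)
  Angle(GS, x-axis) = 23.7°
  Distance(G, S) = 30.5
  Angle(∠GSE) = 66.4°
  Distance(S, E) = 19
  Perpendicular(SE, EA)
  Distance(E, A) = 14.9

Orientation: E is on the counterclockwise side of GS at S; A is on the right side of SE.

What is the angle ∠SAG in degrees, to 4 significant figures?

42.89°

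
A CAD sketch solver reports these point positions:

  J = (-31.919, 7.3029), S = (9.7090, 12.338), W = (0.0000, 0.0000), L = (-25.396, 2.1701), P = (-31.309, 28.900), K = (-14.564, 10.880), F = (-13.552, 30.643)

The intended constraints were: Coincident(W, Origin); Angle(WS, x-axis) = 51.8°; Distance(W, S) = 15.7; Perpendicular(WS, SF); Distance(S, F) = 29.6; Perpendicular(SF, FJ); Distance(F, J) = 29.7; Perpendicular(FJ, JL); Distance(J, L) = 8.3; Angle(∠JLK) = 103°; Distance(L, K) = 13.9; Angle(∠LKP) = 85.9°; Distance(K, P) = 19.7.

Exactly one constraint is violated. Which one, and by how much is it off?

Distance(K, P) = 19.7 — off by 4.90.

W = (0.00, 0.00) ✓; WS at 51.80° ✓; |WS| = 15.70 ✓; ∠(WS, SF) = 90.00° ✓; |SF| = 29.60 ✓; ∠(SF, FJ) = 90.00° ✓; |FJ| = 29.70 ✓; ∠(FJ, JL) = 90.00° ✓; |JL| = 8.300 ✓; ∠JLK = 103.0° ✓; |LK| = 13.90 ✓; ∠LKP = 85.90° ✓; |KP| = 24.60 ✗.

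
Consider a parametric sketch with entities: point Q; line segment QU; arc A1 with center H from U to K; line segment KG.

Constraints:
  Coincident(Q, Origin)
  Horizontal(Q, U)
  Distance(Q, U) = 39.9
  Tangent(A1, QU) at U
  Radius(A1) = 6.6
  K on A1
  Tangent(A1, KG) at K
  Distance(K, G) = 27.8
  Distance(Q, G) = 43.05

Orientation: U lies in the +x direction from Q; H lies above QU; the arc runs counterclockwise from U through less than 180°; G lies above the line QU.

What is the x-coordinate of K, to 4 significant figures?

45.12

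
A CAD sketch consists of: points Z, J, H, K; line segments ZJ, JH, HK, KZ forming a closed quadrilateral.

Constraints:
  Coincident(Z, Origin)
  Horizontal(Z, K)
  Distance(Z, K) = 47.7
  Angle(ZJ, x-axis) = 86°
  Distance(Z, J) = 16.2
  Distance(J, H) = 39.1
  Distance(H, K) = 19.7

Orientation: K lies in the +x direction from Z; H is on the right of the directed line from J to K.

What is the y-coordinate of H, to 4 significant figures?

-9.633

Checks: Z.y = 0.00, K.y = 0.00 ✓; |JH| = 39.10 ✓; |HK| = 19.70 ✓.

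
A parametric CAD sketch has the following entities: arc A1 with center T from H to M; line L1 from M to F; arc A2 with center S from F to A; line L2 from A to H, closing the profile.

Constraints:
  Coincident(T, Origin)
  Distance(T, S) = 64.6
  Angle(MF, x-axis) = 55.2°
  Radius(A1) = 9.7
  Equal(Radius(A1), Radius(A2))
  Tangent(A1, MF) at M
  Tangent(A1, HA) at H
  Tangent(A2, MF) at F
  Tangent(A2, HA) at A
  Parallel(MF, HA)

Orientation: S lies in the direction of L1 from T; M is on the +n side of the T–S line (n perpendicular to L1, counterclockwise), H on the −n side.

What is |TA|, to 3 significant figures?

65.3

The slot axis is L1's direction at 55.2°, so u = (cos 55.2°, sin 55.2°) = (0.571, 0.821) and n = (−sin 55.2°, cos 55.2°) = (-0.821, 0.571). T is at the origin and S lies 64.6 along u from T, so S = 64.6·u = (36.9, 53.0). Tangency of A1 to both parallel lines with radius 9.7 puts M and H at T ± 9.7·n: M = (-7.97, 5.54), H = (7.97, -5.54). Equal radii place F and A the same way about S: F = S + 9.7·n = (28.9, 58.6), A = S − 9.7·n = (44.8, 47.5). Then |TA| = |A − T| = 65.3.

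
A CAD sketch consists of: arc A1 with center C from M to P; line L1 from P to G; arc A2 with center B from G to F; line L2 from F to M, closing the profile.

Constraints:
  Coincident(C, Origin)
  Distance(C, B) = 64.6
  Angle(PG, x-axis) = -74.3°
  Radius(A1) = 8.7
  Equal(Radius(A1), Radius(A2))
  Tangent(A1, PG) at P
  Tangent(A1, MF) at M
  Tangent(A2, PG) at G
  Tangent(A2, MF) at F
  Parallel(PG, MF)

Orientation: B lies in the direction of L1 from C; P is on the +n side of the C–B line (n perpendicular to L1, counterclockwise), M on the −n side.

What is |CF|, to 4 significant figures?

65.18

The slot axis is L1's direction at -74.3°, so u = (cos -74.3°, sin -74.3°) = (0.2706, -0.9627) and n = (−sin -74.3°, cos -74.3°) = (0.9627, 0.2706). C is at the origin and B lies 64.6 along u from C, so B = 64.6·u = (17.48, -62.19). Tangency of A1 to both parallel lines with radius 8.7 puts P and M at C ± 8.7·n: P = (8.375, 2.354), M = (-8.375, -2.354). Equal radii place G and F the same way about B: G = B + 8.7·n = (25.86, -59.84), F = B − 8.7·n = (9.105, -64.54). Then |CF| = |F − C| = 65.18.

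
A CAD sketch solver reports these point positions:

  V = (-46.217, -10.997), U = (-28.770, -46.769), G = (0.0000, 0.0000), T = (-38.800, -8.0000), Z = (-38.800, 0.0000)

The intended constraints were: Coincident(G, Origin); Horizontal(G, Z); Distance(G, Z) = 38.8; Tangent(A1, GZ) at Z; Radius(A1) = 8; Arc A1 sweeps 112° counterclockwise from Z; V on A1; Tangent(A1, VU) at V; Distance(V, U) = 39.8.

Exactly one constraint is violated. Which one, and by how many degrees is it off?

Tangent(A1, VU) at V — off by 4.00°.

G = (0.00, 0.00) ✓; G.y = 0.00, Z.y = 0.00 ✓; |GZ| = 38.80 ✓; ∠(TZ, ZG) = 90.00° ✓; |TZ| = 8.000 ✓; bearing(T→V) − bearing(T→Z) = 112.0° ✓; |TV| = 8.000 ✓; ∠(TV, VU) = 86.00° ✗; |VU| = 39.80 ✓.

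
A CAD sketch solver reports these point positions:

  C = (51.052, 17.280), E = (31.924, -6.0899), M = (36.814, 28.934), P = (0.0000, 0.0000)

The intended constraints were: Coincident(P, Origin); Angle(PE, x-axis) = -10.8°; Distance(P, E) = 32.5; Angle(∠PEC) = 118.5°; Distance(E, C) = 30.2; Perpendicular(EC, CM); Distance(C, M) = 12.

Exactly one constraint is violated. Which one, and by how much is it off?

Distance(C, M) = 12 — off by 6.40.

P = (0.00, 0.00) ✓; PE at -10.80° ✓; |PE| = 32.50 ✓; ∠PEC = 118.5° ✓; |EC| = 30.20 ✓; ∠(EC, CM) = 90.00° ✓; |CM| = 18.40 ✗.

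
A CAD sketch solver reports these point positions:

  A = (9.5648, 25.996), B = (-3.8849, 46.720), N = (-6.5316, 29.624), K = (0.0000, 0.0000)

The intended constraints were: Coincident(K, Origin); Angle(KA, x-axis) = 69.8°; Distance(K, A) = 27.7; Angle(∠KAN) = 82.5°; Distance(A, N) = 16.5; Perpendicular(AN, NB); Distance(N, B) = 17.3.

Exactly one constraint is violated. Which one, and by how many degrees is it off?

Perpendicular(AN, NB) — off by 3.90°.

K = (0.00, 0.00) ✓; KA at 69.80° ✓; |KA| = 27.70 ✓; ∠KAN = 82.50° ✓; |AN| = 16.50 ✓; ∠(AN, NB) = 86.10° ✗; |NB| = 17.30 ✓.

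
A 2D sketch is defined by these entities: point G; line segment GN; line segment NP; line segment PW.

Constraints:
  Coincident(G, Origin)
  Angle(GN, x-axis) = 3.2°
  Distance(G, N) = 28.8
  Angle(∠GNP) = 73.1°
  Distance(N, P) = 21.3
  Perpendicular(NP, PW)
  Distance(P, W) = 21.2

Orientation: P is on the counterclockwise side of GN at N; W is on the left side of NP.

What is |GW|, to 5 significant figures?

14.406

∠GNP = 73.1°, so NP runs at 3.2° + (180° − 73.1°) = 110.10° from the x-axis; with |NP| = 21.3, P = N + 21.3·(cos 110.10°, sin 110.10°) = (21.435, 21.610). NP is perpendicular to PW; with |PW| = 21.2 on the left of NP, W = P + 21.2·(-0.93909, -0.34366) = (1.5263, 14.325). Then |GW| = |W − G| = 14.406.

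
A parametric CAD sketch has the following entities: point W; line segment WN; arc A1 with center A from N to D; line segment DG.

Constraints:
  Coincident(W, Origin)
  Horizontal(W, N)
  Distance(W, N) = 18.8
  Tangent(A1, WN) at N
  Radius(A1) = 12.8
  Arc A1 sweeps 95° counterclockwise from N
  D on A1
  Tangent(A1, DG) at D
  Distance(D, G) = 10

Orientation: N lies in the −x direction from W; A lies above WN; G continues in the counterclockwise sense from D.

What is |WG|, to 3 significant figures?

24.9

On A1, N sits at bearing -90° from A; a 95° counterclockwise sweep puts D at bearing 5°, so D = A + 12.8·(cos 5°, sin 5°) = (-6.05, 13.9). Tangency of A1 to DG means the radius AD is perpendicular to DG, so DG runs along (−sin 5°, cos 5°); with |DG| = 10.0, G = (-6.92, 23.9). Then |WG| = |G − W| = 24.9.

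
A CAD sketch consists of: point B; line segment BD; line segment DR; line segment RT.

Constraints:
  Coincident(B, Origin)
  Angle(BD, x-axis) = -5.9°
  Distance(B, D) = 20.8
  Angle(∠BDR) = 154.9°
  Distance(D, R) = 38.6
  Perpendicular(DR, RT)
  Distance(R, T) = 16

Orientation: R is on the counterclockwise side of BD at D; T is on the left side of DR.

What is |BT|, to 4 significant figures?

57.88

B is at the origin; BD runs at -5.9° with length 20.8, so D = 20.8·(cos -5.9°, sin -5.9°) = (20.69, -2.138). ∠BDR = 154.9°, so DR runs at -5.9° + (180° − 154.9°) = 19.20° from the x-axis; with |DR| = 38.6, R = D + 38.6·(cos 19.20°, sin 19.20°) = (57.14, 10.56). DR ⟂ RT; with |RT| = 16.0 on the left of DR, T = R + 16.0·(-0.3289, 0.9444) = (51.88, 25.67). Then |BT| = |T − B| = 57.88.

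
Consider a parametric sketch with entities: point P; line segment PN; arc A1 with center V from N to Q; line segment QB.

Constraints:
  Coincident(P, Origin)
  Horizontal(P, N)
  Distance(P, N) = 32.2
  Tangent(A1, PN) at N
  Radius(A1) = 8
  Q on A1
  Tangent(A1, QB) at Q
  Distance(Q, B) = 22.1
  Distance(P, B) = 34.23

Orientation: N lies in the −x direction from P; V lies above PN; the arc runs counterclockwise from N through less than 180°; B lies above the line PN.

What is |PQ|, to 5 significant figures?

25.185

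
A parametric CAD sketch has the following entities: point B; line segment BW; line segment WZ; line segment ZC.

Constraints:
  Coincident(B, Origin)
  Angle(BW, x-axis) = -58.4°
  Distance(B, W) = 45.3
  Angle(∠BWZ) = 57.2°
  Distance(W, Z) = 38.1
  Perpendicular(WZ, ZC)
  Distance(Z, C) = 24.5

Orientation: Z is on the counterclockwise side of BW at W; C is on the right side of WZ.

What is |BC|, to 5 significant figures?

64.030

B is at the origin; BW runs at -58.4° with length 45.3, so W = 45.3·(cos -58.4°, sin -58.4°) = (23.737, -38.583). ∠BWZ = 57.2°, so WZ runs at -58.4° + (180° − 57.2°) = 64.400° from the x-axis; with |WZ| = 38.1, Z = W + 38.1·(cos 64.400°, sin 64.400°) = (40.199, -4.2234). The perpendicularity gives ZC at right angles to WZ; with |ZC| = 24.5 on the right of WZ, C = Z + 24.5·(0.90183, -0.43209) = (62.294, -14.810). Then |BC| = |C − B| = 64.030.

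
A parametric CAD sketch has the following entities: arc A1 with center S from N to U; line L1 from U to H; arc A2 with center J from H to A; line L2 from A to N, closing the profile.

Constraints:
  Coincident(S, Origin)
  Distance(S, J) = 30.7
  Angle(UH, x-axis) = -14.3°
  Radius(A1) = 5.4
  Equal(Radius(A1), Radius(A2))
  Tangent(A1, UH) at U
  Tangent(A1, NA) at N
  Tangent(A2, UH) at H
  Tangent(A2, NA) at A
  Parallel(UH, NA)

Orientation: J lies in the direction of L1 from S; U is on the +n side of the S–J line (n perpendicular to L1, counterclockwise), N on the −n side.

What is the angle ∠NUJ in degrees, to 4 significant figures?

80.02°

The slot axis is L1's direction at -14.3°, so u = (cos -14.3°, sin -14.3°) = (0.9690, -0.2470) and n = (−sin -14.3°, cos -14.3°) = (0.2470, 0.9690). S is at the origin and J lies 30.7 along u from S, so J = 30.7·u = (29.75, -7.583). Tangency of A1 to both parallel lines with radius 5.4 puts U and N at S ± 5.4·n: U = (1.334, 5.233), N = (-1.334, -5.233). Then cos ∠NUJ = UN·UJ / (|UN||UJ|), giving 80.02°.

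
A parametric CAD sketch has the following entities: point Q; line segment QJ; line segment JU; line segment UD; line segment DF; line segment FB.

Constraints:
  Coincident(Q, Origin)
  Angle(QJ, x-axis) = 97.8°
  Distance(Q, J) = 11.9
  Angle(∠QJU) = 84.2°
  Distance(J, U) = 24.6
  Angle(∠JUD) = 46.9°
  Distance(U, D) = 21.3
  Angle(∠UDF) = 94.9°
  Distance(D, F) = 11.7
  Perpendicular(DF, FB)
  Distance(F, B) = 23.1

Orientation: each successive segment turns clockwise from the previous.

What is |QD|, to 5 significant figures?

9.5917

∠QJU = 84.2° gives JU at 2.0000° from the x-axis; with |JU| = 24.6, U = (22.970, 12.648). ∠JUD = 46.9° gives UD at -131.10° from the x-axis; with |UD| = 21.3, D = (8.9679, -3.4025). Then |QD| = |D − Q| = 9.5917.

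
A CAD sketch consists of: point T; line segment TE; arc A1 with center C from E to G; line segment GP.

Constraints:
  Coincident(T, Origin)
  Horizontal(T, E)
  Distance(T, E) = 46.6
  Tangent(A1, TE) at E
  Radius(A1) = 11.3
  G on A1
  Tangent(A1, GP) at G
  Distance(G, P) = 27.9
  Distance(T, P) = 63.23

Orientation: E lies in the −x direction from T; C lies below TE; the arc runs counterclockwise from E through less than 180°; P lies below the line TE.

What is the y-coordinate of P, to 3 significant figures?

-41.4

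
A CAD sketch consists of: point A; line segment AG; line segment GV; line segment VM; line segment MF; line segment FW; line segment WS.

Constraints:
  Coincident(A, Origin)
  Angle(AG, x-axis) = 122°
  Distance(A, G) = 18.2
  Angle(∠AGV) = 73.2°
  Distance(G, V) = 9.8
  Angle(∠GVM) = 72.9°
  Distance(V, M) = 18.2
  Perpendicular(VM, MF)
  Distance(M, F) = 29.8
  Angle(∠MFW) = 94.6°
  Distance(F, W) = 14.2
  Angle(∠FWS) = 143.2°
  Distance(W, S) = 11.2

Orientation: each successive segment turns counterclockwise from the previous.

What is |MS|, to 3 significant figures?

34.4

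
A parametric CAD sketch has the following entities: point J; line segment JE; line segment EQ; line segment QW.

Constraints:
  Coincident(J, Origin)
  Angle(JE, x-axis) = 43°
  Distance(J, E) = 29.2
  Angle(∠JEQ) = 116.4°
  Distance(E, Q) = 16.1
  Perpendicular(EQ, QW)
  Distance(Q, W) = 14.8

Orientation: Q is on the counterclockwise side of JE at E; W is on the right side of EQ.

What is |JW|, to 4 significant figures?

50.23

J is at the origin; JE runs at 43.0° with length 29.2, so E = 29.2·(cos 43.0°, sin 43.0°) = (21.36, 19.91). ∠JEQ = 116.4°, so EQ runs at 43.0° + (180° − 116.4°) = 106.6° from the x-axis; with |EQ| = 16.1, Q = E + 16.1·(cos 106.6°, sin 106.6°) = (16.76, 35.34). The perpendicularity gives QW at right angles to EQ; with |QW| = 14.8 on the right of EQ, W = Q + 14.8·(0.9583, 0.2857) = (30.94, 39.57). Then |JW| = |W − J| = 50.23.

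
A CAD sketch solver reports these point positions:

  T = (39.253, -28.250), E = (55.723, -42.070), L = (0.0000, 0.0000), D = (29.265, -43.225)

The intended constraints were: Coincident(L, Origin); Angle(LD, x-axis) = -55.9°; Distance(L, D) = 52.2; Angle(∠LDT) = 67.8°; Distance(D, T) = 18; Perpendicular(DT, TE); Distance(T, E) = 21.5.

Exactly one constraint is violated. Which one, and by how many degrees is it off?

Perpendicular(DT, TE) — off by 6.30°.

L = (0.00, 0.00) ✓; LD at -55.90° ✓; |LD| = 52.20 ✓; ∠LDT = 67.80° ✓; |DT| = 18.00 ✓; ∠(DT, TE) = 96.30° ✗; |TE| = 21.50 ✓.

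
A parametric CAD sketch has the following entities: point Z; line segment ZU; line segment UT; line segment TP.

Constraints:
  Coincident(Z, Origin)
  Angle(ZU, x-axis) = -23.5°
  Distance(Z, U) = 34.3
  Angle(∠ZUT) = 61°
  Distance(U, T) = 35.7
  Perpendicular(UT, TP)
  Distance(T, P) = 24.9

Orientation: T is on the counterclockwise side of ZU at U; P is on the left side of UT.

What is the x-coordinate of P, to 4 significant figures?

3.248

∠ZUT = 61.0°, so UT runs at -23.5° + (180° − 61.0°) = 95.50° from the x-axis; with |UT| = 35.7, T = U + 35.7·(cos 95.50°, sin 95.50°) = (28.03, 21.86). The perpendicularity gives TP at right angles to UT; with |TP| = 24.9 on the left of UT, P = T + 24.9·(-0.9954, -0.09585) = (3.248, 19.47). So P.x = 3.248.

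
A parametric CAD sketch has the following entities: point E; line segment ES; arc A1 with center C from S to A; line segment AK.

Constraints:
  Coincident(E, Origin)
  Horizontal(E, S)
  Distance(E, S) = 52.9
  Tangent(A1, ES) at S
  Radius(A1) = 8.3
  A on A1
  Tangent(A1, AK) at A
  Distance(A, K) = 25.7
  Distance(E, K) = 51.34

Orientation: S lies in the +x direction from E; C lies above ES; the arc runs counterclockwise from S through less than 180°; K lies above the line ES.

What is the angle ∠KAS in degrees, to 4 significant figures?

111.9°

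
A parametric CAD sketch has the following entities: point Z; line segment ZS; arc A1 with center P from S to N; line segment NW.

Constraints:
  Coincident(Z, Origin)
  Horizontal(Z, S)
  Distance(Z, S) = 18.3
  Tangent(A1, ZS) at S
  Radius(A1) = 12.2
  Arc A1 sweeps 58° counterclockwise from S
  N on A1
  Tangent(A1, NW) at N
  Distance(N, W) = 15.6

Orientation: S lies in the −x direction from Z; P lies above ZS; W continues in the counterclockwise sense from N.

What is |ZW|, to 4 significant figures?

18.97

Z is at the origin; ZS is horizontal with |ZS| = 18.3 and S on the −x side, so S = (-18.30, 0.000). The tangent condition forces PS to be normal to ZS, so P = S + (0, 12.2) = (-18.30, 12.20). On A1, S sits at bearing -90° from P; a 58° counterclockwise sweep puts N at bearing -32°, so N = P + 12.2·(cos -32°, sin -32°) = (-7.954, 5.735). Tangency of A1 to NW means the radius PN is perpendicular to NW, so NW runs along (−sin -32°, cos -32°); with |NW| = 15.6, W = (0.3129, 18.96). Then |ZW| = |W − Z| = 18.97.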